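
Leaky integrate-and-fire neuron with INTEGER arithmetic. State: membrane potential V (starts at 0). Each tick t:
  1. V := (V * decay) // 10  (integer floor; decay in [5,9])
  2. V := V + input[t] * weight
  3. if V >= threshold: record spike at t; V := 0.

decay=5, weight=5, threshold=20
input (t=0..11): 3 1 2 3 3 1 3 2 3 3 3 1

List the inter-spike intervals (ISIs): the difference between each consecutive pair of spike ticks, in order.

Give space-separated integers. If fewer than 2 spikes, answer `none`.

Answer: 3 2 2

Derivation:
t=0: input=3 -> V=15
t=1: input=1 -> V=12
t=2: input=2 -> V=16
t=3: input=3 -> V=0 FIRE
t=4: input=3 -> V=15
t=5: input=1 -> V=12
t=6: input=3 -> V=0 FIRE
t=7: input=2 -> V=10
t=8: input=3 -> V=0 FIRE
t=9: input=3 -> V=15
t=10: input=3 -> V=0 FIRE
t=11: input=1 -> V=5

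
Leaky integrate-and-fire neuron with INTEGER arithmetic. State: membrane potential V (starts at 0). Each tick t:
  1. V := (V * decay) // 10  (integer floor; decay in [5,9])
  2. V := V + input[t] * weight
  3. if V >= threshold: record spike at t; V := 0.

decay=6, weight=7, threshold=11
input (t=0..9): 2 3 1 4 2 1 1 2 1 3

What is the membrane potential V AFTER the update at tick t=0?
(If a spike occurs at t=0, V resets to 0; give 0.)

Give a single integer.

Answer: 0

Derivation:
t=0: input=2 -> V=0 FIRE
t=1: input=3 -> V=0 FIRE
t=2: input=1 -> V=7
t=3: input=4 -> V=0 FIRE
t=4: input=2 -> V=0 FIRE
t=5: input=1 -> V=7
t=6: input=1 -> V=0 FIRE
t=7: input=2 -> V=0 FIRE
t=8: input=1 -> V=7
t=9: input=3 -> V=0 FIRE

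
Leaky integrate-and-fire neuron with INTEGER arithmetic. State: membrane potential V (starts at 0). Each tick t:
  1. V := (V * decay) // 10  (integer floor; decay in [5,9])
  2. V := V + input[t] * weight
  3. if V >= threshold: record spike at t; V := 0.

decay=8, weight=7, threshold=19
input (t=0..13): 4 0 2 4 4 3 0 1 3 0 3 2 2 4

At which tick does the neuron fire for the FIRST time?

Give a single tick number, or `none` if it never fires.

Answer: 0

Derivation:
t=0: input=4 -> V=0 FIRE
t=1: input=0 -> V=0
t=2: input=2 -> V=14
t=3: input=4 -> V=0 FIRE
t=4: input=4 -> V=0 FIRE
t=5: input=3 -> V=0 FIRE
t=6: input=0 -> V=0
t=7: input=1 -> V=7
t=8: input=3 -> V=0 FIRE
t=9: input=0 -> V=0
t=10: input=3 -> V=0 FIRE
t=11: input=2 -> V=14
t=12: input=2 -> V=0 FIRE
t=13: input=4 -> V=0 FIRE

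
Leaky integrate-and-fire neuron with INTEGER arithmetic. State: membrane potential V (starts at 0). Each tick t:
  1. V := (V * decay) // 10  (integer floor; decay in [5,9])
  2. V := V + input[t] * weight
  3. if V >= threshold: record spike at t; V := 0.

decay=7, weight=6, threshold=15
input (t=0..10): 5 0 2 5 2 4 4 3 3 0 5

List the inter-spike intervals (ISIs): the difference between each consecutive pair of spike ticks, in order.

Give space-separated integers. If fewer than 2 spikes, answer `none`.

t=0: input=5 -> V=0 FIRE
t=1: input=0 -> V=0
t=2: input=2 -> V=12
t=3: input=5 -> V=0 FIRE
t=4: input=2 -> V=12
t=5: input=4 -> V=0 FIRE
t=6: input=4 -> V=0 FIRE
t=7: input=3 -> V=0 FIRE
t=8: input=3 -> V=0 FIRE
t=9: input=0 -> V=0
t=10: input=5 -> V=0 FIRE

Answer: 3 2 1 1 1 2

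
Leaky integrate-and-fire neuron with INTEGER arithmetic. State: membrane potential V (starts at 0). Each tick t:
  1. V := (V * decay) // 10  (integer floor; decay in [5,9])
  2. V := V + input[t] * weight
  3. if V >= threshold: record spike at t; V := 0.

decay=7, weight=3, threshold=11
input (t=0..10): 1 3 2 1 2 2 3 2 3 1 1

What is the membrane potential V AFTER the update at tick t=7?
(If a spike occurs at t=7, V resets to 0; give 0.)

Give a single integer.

Answer: 0

Derivation:
t=0: input=1 -> V=3
t=1: input=3 -> V=0 FIRE
t=2: input=2 -> V=6
t=3: input=1 -> V=7
t=4: input=2 -> V=10
t=5: input=2 -> V=0 FIRE
t=6: input=3 -> V=9
t=7: input=2 -> V=0 FIRE
t=8: input=3 -> V=9
t=9: input=1 -> V=9
t=10: input=1 -> V=9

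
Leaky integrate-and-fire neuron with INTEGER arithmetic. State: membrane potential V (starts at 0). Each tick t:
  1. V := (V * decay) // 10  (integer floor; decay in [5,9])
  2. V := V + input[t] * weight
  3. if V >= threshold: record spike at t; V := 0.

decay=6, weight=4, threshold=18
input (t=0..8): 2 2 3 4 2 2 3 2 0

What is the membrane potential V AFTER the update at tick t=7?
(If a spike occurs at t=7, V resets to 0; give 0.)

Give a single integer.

t=0: input=2 -> V=8
t=1: input=2 -> V=12
t=2: input=3 -> V=0 FIRE
t=3: input=4 -> V=16
t=4: input=2 -> V=17
t=5: input=2 -> V=0 FIRE
t=6: input=3 -> V=12
t=7: input=2 -> V=15
t=8: input=0 -> V=9

Answer: 15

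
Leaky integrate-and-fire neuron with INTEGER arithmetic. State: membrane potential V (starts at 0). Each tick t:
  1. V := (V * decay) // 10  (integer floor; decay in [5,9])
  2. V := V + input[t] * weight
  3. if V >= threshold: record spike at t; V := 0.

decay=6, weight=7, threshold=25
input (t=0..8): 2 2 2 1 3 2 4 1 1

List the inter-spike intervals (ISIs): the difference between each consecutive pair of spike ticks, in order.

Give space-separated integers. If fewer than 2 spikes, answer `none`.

t=0: input=2 -> V=14
t=1: input=2 -> V=22
t=2: input=2 -> V=0 FIRE
t=3: input=1 -> V=7
t=4: input=3 -> V=0 FIRE
t=5: input=2 -> V=14
t=6: input=4 -> V=0 FIRE
t=7: input=1 -> V=7
t=8: input=1 -> V=11

Answer: 2 2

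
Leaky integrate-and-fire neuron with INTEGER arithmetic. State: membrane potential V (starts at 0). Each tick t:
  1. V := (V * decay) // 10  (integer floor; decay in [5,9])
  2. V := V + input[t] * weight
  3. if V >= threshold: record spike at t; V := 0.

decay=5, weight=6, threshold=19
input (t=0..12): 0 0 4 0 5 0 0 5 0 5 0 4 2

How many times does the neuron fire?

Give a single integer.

Answer: 5

Derivation:
t=0: input=0 -> V=0
t=1: input=0 -> V=0
t=2: input=4 -> V=0 FIRE
t=3: input=0 -> V=0
t=4: input=5 -> V=0 FIRE
t=5: input=0 -> V=0
t=6: input=0 -> V=0
t=7: input=5 -> V=0 FIRE
t=8: input=0 -> V=0
t=9: input=5 -> V=0 FIRE
t=10: input=0 -> V=0
t=11: input=4 -> V=0 FIRE
t=12: input=2 -> V=12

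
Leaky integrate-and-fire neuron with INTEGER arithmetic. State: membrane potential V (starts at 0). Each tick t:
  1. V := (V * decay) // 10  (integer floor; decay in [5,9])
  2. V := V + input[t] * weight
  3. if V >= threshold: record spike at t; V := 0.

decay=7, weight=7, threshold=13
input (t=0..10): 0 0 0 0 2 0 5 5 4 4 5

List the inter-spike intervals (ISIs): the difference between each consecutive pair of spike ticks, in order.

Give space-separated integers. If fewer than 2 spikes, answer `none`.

Answer: 2 1 1 1 1

Derivation:
t=0: input=0 -> V=0
t=1: input=0 -> V=0
t=2: input=0 -> V=0
t=3: input=0 -> V=0
t=4: input=2 -> V=0 FIRE
t=5: input=0 -> V=0
t=6: input=5 -> V=0 FIRE
t=7: input=5 -> V=0 FIRE
t=8: input=4 -> V=0 FIRE
t=9: input=4 -> V=0 FIRE
t=10: input=5 -> V=0 FIRE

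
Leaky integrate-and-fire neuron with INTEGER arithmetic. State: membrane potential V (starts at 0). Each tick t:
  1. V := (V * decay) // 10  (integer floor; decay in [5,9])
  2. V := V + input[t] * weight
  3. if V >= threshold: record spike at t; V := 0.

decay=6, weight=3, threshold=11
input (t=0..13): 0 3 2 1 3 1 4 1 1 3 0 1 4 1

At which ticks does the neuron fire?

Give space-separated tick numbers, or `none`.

Answer: 2 6 9 12

Derivation:
t=0: input=0 -> V=0
t=1: input=3 -> V=9
t=2: input=2 -> V=0 FIRE
t=3: input=1 -> V=3
t=4: input=3 -> V=10
t=5: input=1 -> V=9
t=6: input=4 -> V=0 FIRE
t=7: input=1 -> V=3
t=8: input=1 -> V=4
t=9: input=3 -> V=0 FIRE
t=10: input=0 -> V=0
t=11: input=1 -> V=3
t=12: input=4 -> V=0 FIRE
t=13: input=1 -> V=3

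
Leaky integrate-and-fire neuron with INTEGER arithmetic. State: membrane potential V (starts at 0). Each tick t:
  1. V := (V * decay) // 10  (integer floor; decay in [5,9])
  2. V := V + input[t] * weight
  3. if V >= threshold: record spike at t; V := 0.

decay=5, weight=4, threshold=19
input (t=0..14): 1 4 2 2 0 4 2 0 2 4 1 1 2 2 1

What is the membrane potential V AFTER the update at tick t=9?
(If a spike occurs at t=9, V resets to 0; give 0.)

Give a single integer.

t=0: input=1 -> V=4
t=1: input=4 -> V=18
t=2: input=2 -> V=17
t=3: input=2 -> V=16
t=4: input=0 -> V=8
t=5: input=4 -> V=0 FIRE
t=6: input=2 -> V=8
t=7: input=0 -> V=4
t=8: input=2 -> V=10
t=9: input=4 -> V=0 FIRE
t=10: input=1 -> V=4
t=11: input=1 -> V=6
t=12: input=2 -> V=11
t=13: input=2 -> V=13
t=14: input=1 -> V=10

Answer: 0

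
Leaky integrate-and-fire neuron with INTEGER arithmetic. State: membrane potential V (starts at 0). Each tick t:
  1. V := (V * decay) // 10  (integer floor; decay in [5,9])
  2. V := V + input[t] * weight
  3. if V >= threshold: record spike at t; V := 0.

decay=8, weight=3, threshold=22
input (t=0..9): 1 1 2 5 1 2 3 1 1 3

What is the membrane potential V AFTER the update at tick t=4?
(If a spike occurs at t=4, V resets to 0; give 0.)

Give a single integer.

t=0: input=1 -> V=3
t=1: input=1 -> V=5
t=2: input=2 -> V=10
t=3: input=5 -> V=0 FIRE
t=4: input=1 -> V=3
t=5: input=2 -> V=8
t=6: input=3 -> V=15
t=7: input=1 -> V=15
t=8: input=1 -> V=15
t=9: input=3 -> V=21

Answer: 3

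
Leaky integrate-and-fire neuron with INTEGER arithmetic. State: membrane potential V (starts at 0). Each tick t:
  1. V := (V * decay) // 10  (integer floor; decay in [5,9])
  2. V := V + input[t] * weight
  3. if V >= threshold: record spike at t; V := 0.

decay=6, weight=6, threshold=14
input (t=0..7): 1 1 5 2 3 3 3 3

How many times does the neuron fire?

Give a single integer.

t=0: input=1 -> V=6
t=1: input=1 -> V=9
t=2: input=5 -> V=0 FIRE
t=3: input=2 -> V=12
t=4: input=3 -> V=0 FIRE
t=5: input=3 -> V=0 FIRE
t=6: input=3 -> V=0 FIRE
t=7: input=3 -> V=0 FIRE

Answer: 5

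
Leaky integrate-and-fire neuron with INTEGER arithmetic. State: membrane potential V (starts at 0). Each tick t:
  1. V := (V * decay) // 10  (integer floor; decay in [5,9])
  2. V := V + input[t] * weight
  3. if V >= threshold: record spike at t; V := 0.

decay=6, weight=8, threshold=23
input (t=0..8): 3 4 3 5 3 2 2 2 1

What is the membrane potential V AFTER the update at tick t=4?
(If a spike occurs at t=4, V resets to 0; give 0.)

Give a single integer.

Answer: 0

Derivation:
t=0: input=3 -> V=0 FIRE
t=1: input=4 -> V=0 FIRE
t=2: input=3 -> V=0 FIRE
t=3: input=5 -> V=0 FIRE
t=4: input=3 -> V=0 FIRE
t=5: input=2 -> V=16
t=6: input=2 -> V=0 FIRE
t=7: input=2 -> V=16
t=8: input=1 -> V=17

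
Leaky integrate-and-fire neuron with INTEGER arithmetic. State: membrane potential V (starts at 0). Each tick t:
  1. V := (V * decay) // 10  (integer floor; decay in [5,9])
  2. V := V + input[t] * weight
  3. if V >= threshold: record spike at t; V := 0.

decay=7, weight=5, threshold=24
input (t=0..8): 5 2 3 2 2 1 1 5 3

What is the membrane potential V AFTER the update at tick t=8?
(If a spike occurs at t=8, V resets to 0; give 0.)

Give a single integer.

t=0: input=5 -> V=0 FIRE
t=1: input=2 -> V=10
t=2: input=3 -> V=22
t=3: input=2 -> V=0 FIRE
t=4: input=2 -> V=10
t=5: input=1 -> V=12
t=6: input=1 -> V=13
t=7: input=5 -> V=0 FIRE
t=8: input=3 -> V=15

Answer: 15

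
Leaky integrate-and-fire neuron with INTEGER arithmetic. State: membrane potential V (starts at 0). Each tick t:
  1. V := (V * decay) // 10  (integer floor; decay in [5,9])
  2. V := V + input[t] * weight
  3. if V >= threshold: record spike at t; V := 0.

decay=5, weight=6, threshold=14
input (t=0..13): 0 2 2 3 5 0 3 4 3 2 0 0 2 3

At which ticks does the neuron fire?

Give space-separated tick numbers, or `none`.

Answer: 2 3 4 6 7 8 13

Derivation:
t=0: input=0 -> V=0
t=1: input=2 -> V=12
t=2: input=2 -> V=0 FIRE
t=3: input=3 -> V=0 FIRE
t=4: input=5 -> V=0 FIRE
t=5: input=0 -> V=0
t=6: input=3 -> V=0 FIRE
t=7: input=4 -> V=0 FIRE
t=8: input=3 -> V=0 FIRE
t=9: input=2 -> V=12
t=10: input=0 -> V=6
t=11: input=0 -> V=3
t=12: input=2 -> V=13
t=13: input=3 -> V=0 FIRE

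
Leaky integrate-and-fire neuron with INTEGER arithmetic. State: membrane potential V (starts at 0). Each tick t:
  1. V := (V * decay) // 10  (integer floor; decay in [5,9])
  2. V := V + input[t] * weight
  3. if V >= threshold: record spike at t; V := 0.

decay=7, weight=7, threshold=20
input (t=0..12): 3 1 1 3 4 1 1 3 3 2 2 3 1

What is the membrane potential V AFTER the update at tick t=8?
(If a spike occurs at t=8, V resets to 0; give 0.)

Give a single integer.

Answer: 0

Derivation:
t=0: input=3 -> V=0 FIRE
t=1: input=1 -> V=7
t=2: input=1 -> V=11
t=3: input=3 -> V=0 FIRE
t=4: input=4 -> V=0 FIRE
t=5: input=1 -> V=7
t=6: input=1 -> V=11
t=7: input=3 -> V=0 FIRE
t=8: input=3 -> V=0 FIRE
t=9: input=2 -> V=14
t=10: input=2 -> V=0 FIRE
t=11: input=3 -> V=0 FIRE
t=12: input=1 -> V=7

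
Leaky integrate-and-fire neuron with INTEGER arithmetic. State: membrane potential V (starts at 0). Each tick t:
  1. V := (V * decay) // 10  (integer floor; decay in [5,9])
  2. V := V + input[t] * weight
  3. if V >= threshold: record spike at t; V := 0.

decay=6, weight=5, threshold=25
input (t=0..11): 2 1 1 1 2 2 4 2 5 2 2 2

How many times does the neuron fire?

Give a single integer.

Answer: 2

Derivation:
t=0: input=2 -> V=10
t=1: input=1 -> V=11
t=2: input=1 -> V=11
t=3: input=1 -> V=11
t=4: input=2 -> V=16
t=5: input=2 -> V=19
t=6: input=4 -> V=0 FIRE
t=7: input=2 -> V=10
t=8: input=5 -> V=0 FIRE
t=9: input=2 -> V=10
t=10: input=2 -> V=16
t=11: input=2 -> V=19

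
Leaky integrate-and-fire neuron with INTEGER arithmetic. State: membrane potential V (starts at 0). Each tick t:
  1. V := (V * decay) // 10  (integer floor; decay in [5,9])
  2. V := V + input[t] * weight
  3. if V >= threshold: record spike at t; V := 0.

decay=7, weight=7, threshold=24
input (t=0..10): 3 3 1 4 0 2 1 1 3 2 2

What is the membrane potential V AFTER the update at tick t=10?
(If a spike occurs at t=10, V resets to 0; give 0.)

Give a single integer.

Answer: 23

Derivation:
t=0: input=3 -> V=21
t=1: input=3 -> V=0 FIRE
t=2: input=1 -> V=7
t=3: input=4 -> V=0 FIRE
t=4: input=0 -> V=0
t=5: input=2 -> V=14
t=6: input=1 -> V=16
t=7: input=1 -> V=18
t=8: input=3 -> V=0 FIRE
t=9: input=2 -> V=14
t=10: input=2 -> V=23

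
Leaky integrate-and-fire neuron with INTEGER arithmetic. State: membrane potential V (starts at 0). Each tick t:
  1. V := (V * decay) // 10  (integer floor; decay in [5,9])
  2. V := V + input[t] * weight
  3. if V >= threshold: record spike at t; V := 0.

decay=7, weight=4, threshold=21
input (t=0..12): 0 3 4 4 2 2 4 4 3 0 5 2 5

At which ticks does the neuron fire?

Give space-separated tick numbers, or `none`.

Answer: 2 5 7 10 12

Derivation:
t=0: input=0 -> V=0
t=1: input=3 -> V=12
t=2: input=4 -> V=0 FIRE
t=3: input=4 -> V=16
t=4: input=2 -> V=19
t=5: input=2 -> V=0 FIRE
t=6: input=4 -> V=16
t=7: input=4 -> V=0 FIRE
t=8: input=3 -> V=12
t=9: input=0 -> V=8
t=10: input=5 -> V=0 FIRE
t=11: input=2 -> V=8
t=12: input=5 -> V=0 FIRE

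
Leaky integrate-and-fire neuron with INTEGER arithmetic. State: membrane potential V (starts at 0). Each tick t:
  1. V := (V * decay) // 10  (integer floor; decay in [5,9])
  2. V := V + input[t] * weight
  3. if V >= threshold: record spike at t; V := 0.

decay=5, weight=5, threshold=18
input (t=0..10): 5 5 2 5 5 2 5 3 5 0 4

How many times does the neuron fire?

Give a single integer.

Answer: 7

Derivation:
t=0: input=5 -> V=0 FIRE
t=1: input=5 -> V=0 FIRE
t=2: input=2 -> V=10
t=3: input=5 -> V=0 FIRE
t=4: input=5 -> V=0 FIRE
t=5: input=2 -> V=10
t=6: input=5 -> V=0 FIRE
t=7: input=3 -> V=15
t=8: input=5 -> V=0 FIRE
t=9: input=0 -> V=0
t=10: input=4 -> V=0 FIRE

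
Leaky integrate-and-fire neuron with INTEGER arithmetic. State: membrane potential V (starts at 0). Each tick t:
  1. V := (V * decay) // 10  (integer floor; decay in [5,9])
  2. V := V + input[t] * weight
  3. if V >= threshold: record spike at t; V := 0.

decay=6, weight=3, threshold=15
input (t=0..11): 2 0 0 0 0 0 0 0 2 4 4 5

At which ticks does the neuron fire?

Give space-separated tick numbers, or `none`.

t=0: input=2 -> V=6
t=1: input=0 -> V=3
t=2: input=0 -> V=1
t=3: input=0 -> V=0
t=4: input=0 -> V=0
t=5: input=0 -> V=0
t=6: input=0 -> V=0
t=7: input=0 -> V=0
t=8: input=2 -> V=6
t=9: input=4 -> V=0 FIRE
t=10: input=4 -> V=12
t=11: input=5 -> V=0 FIRE

Answer: 9 11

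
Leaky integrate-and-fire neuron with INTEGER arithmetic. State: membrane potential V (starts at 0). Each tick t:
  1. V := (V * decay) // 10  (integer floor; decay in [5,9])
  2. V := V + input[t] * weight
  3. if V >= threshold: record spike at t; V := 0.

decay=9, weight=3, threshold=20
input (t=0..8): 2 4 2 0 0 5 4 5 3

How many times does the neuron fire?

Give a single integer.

t=0: input=2 -> V=6
t=1: input=4 -> V=17
t=2: input=2 -> V=0 FIRE
t=3: input=0 -> V=0
t=4: input=0 -> V=0
t=5: input=5 -> V=15
t=6: input=4 -> V=0 FIRE
t=7: input=5 -> V=15
t=8: input=3 -> V=0 FIRE

Answer: 3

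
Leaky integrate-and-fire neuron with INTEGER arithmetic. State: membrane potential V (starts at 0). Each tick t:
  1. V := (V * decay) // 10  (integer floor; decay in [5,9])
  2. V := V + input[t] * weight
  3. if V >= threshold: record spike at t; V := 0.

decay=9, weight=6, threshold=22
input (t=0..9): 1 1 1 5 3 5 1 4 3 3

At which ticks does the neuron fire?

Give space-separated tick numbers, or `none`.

t=0: input=1 -> V=6
t=1: input=1 -> V=11
t=2: input=1 -> V=15
t=3: input=5 -> V=0 FIRE
t=4: input=3 -> V=18
t=5: input=5 -> V=0 FIRE
t=6: input=1 -> V=6
t=7: input=4 -> V=0 FIRE
t=8: input=3 -> V=18
t=9: input=3 -> V=0 FIRE

Answer: 3 5 7 9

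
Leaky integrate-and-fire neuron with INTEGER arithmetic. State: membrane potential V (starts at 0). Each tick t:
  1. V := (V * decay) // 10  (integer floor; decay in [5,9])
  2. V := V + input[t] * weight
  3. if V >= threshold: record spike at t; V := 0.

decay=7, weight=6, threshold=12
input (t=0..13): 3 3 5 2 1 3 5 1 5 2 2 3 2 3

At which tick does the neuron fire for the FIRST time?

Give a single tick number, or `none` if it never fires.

Answer: 0

Derivation:
t=0: input=3 -> V=0 FIRE
t=1: input=3 -> V=0 FIRE
t=2: input=5 -> V=0 FIRE
t=3: input=2 -> V=0 FIRE
t=4: input=1 -> V=6
t=5: input=3 -> V=0 FIRE
t=6: input=5 -> V=0 FIRE
t=7: input=1 -> V=6
t=8: input=5 -> V=0 FIRE
t=9: input=2 -> V=0 FIRE
t=10: input=2 -> V=0 FIRE
t=11: input=3 -> V=0 FIRE
t=12: input=2 -> V=0 FIRE
t=13: input=3 -> V=0 FIRE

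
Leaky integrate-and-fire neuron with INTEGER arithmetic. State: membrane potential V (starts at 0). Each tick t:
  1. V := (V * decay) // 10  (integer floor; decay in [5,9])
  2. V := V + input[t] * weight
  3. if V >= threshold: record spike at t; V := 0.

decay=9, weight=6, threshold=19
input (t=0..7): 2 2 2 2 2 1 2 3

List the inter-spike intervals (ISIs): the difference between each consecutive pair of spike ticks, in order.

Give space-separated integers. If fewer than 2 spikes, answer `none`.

Answer: 2 3

Derivation:
t=0: input=2 -> V=12
t=1: input=2 -> V=0 FIRE
t=2: input=2 -> V=12
t=3: input=2 -> V=0 FIRE
t=4: input=2 -> V=12
t=5: input=1 -> V=16
t=6: input=2 -> V=0 FIRE
t=7: input=3 -> V=18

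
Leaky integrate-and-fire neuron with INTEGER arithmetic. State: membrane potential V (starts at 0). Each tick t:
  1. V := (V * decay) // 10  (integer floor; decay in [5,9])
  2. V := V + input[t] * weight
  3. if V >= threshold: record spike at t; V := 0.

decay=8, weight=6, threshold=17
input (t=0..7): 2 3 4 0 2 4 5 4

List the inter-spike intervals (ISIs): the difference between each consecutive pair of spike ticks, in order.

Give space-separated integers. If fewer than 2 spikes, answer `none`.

t=0: input=2 -> V=12
t=1: input=3 -> V=0 FIRE
t=2: input=4 -> V=0 FIRE
t=3: input=0 -> V=0
t=4: input=2 -> V=12
t=5: input=4 -> V=0 FIRE
t=6: input=5 -> V=0 FIRE
t=7: input=4 -> V=0 FIRE

Answer: 1 3 1 1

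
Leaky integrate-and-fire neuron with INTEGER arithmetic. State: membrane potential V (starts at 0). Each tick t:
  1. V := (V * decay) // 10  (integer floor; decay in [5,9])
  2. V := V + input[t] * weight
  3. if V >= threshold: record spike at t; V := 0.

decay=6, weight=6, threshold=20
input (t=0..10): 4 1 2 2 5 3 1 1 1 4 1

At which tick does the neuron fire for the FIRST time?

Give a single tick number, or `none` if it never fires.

Answer: 0

Derivation:
t=0: input=4 -> V=0 FIRE
t=1: input=1 -> V=6
t=2: input=2 -> V=15
t=3: input=2 -> V=0 FIRE
t=4: input=5 -> V=0 FIRE
t=5: input=3 -> V=18
t=6: input=1 -> V=16
t=7: input=1 -> V=15
t=8: input=1 -> V=15
t=9: input=4 -> V=0 FIRE
t=10: input=1 -> V=6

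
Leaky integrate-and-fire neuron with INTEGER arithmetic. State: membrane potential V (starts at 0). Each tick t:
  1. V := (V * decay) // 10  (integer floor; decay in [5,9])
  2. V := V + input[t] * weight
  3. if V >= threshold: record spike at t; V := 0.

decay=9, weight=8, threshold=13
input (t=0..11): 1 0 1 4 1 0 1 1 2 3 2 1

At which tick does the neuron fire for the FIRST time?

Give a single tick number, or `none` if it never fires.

Answer: 2

Derivation:
t=0: input=1 -> V=8
t=1: input=0 -> V=7
t=2: input=1 -> V=0 FIRE
t=3: input=4 -> V=0 FIRE
t=4: input=1 -> V=8
t=5: input=0 -> V=7
t=6: input=1 -> V=0 FIRE
t=7: input=1 -> V=8
t=8: input=2 -> V=0 FIRE
t=9: input=3 -> V=0 FIRE
t=10: input=2 -> V=0 FIRE
t=11: input=1 -> V=8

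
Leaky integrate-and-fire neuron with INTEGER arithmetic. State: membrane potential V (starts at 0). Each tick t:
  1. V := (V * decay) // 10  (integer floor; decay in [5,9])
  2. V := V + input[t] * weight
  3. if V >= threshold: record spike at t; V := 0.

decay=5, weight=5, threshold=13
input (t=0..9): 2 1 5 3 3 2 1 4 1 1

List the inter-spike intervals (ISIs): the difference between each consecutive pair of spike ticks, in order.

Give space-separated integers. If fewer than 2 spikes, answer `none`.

Answer: 1 1 3

Derivation:
t=0: input=2 -> V=10
t=1: input=1 -> V=10
t=2: input=5 -> V=0 FIRE
t=3: input=3 -> V=0 FIRE
t=4: input=3 -> V=0 FIRE
t=5: input=2 -> V=10
t=6: input=1 -> V=10
t=7: input=4 -> V=0 FIRE
t=8: input=1 -> V=5
t=9: input=1 -> V=7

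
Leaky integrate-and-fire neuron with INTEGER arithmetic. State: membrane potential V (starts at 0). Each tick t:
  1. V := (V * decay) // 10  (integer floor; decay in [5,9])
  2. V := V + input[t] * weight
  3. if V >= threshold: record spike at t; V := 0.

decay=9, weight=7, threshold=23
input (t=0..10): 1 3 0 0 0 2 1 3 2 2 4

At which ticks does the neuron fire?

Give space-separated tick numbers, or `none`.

t=0: input=1 -> V=7
t=1: input=3 -> V=0 FIRE
t=2: input=0 -> V=0
t=3: input=0 -> V=0
t=4: input=0 -> V=0
t=5: input=2 -> V=14
t=6: input=1 -> V=19
t=7: input=3 -> V=0 FIRE
t=8: input=2 -> V=14
t=9: input=2 -> V=0 FIRE
t=10: input=4 -> V=0 FIRE

Answer: 1 7 9 10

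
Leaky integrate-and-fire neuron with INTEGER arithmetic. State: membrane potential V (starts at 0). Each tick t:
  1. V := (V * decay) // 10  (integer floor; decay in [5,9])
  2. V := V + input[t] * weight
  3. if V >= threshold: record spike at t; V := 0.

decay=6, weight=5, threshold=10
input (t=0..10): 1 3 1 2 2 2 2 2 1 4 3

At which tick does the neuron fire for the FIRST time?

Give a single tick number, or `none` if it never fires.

Answer: 1

Derivation:
t=0: input=1 -> V=5
t=1: input=3 -> V=0 FIRE
t=2: input=1 -> V=5
t=3: input=2 -> V=0 FIRE
t=4: input=2 -> V=0 FIRE
t=5: input=2 -> V=0 FIRE
t=6: input=2 -> V=0 FIRE
t=7: input=2 -> V=0 FIRE
t=8: input=1 -> V=5
t=9: input=4 -> V=0 FIRE
t=10: input=3 -> V=0 FIRE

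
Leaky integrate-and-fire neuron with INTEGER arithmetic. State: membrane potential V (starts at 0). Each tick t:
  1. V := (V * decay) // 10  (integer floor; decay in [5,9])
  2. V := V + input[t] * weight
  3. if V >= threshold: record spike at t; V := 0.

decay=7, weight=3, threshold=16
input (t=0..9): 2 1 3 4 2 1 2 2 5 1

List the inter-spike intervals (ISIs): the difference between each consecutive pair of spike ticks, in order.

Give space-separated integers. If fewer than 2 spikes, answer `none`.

Answer: 5

Derivation:
t=0: input=2 -> V=6
t=1: input=1 -> V=7
t=2: input=3 -> V=13
t=3: input=4 -> V=0 FIRE
t=4: input=2 -> V=6
t=5: input=1 -> V=7
t=6: input=2 -> V=10
t=7: input=2 -> V=13
t=8: input=5 -> V=0 FIRE
t=9: input=1 -> V=3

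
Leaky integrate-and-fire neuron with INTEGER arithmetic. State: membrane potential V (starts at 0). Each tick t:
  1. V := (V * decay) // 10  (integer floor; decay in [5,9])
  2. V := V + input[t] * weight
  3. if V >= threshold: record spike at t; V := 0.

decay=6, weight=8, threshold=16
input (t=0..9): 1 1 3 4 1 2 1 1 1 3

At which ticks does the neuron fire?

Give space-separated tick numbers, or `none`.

Answer: 2 3 5 9

Derivation:
t=0: input=1 -> V=8
t=1: input=1 -> V=12
t=2: input=3 -> V=0 FIRE
t=3: input=4 -> V=0 FIRE
t=4: input=1 -> V=8
t=5: input=2 -> V=0 FIRE
t=6: input=1 -> V=8
t=7: input=1 -> V=12
t=8: input=1 -> V=15
t=9: input=3 -> V=0 FIRE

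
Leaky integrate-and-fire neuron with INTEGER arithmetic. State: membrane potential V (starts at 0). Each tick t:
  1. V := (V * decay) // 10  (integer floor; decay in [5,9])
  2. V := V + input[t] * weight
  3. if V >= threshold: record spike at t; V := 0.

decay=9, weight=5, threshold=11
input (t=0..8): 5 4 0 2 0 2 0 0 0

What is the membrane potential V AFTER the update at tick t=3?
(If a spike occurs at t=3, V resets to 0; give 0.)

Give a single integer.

t=0: input=5 -> V=0 FIRE
t=1: input=4 -> V=0 FIRE
t=2: input=0 -> V=0
t=3: input=2 -> V=10
t=4: input=0 -> V=9
t=5: input=2 -> V=0 FIRE
t=6: input=0 -> V=0
t=7: input=0 -> V=0
t=8: input=0 -> V=0

Answer: 10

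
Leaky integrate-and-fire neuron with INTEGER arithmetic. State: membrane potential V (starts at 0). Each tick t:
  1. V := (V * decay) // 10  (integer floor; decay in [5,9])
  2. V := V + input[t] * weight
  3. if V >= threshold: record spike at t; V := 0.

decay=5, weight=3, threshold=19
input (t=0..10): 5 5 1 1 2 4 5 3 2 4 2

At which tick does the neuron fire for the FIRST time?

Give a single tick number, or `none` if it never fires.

t=0: input=5 -> V=15
t=1: input=5 -> V=0 FIRE
t=2: input=1 -> V=3
t=3: input=1 -> V=4
t=4: input=2 -> V=8
t=5: input=4 -> V=16
t=6: input=5 -> V=0 FIRE
t=7: input=3 -> V=9
t=8: input=2 -> V=10
t=9: input=4 -> V=17
t=10: input=2 -> V=14

Answer: 1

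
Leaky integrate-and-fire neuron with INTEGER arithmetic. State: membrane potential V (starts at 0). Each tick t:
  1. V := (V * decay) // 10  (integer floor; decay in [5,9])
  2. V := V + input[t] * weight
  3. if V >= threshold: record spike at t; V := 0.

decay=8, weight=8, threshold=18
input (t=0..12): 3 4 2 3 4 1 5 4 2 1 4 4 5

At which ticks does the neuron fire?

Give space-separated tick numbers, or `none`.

Answer: 0 1 3 4 6 7 9 10 11 12

Derivation:
t=0: input=3 -> V=0 FIRE
t=1: input=4 -> V=0 FIRE
t=2: input=2 -> V=16
t=3: input=3 -> V=0 FIRE
t=4: input=4 -> V=0 FIRE
t=5: input=1 -> V=8
t=6: input=5 -> V=0 FIRE
t=7: input=4 -> V=0 FIRE
t=8: input=2 -> V=16
t=9: input=1 -> V=0 FIRE
t=10: input=4 -> V=0 FIRE
t=11: input=4 -> V=0 FIRE
t=12: input=5 -> V=0 FIRE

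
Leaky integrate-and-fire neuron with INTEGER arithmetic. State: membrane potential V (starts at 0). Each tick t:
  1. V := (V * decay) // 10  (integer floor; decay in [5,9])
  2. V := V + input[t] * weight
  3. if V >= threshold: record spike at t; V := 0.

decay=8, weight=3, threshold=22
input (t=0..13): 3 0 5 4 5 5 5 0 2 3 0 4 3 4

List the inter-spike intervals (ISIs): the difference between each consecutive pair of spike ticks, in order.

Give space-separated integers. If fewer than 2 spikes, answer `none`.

t=0: input=3 -> V=9
t=1: input=0 -> V=7
t=2: input=5 -> V=20
t=3: input=4 -> V=0 FIRE
t=4: input=5 -> V=15
t=5: input=5 -> V=0 FIRE
t=6: input=5 -> V=15
t=7: input=0 -> V=12
t=8: input=2 -> V=15
t=9: input=3 -> V=21
t=10: input=0 -> V=16
t=11: input=4 -> V=0 FIRE
t=12: input=3 -> V=9
t=13: input=4 -> V=19

Answer: 2 6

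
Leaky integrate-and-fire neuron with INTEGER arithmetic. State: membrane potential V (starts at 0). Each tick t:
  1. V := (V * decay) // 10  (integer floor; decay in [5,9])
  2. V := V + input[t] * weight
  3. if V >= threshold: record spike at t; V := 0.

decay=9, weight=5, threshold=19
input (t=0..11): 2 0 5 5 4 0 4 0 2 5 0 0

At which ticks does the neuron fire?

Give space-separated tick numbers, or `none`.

t=0: input=2 -> V=10
t=1: input=0 -> V=9
t=2: input=5 -> V=0 FIRE
t=3: input=5 -> V=0 FIRE
t=4: input=4 -> V=0 FIRE
t=5: input=0 -> V=0
t=6: input=4 -> V=0 FIRE
t=7: input=0 -> V=0
t=8: input=2 -> V=10
t=9: input=5 -> V=0 FIRE
t=10: input=0 -> V=0
t=11: input=0 -> V=0

Answer: 2 3 4 6 9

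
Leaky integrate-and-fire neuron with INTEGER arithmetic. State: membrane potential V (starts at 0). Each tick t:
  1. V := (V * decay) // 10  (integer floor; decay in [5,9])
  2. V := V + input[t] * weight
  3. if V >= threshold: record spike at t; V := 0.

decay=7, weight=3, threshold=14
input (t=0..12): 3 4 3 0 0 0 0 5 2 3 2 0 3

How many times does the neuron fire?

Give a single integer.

t=0: input=3 -> V=9
t=1: input=4 -> V=0 FIRE
t=2: input=3 -> V=9
t=3: input=0 -> V=6
t=4: input=0 -> V=4
t=5: input=0 -> V=2
t=6: input=0 -> V=1
t=7: input=5 -> V=0 FIRE
t=8: input=2 -> V=6
t=9: input=3 -> V=13
t=10: input=2 -> V=0 FIRE
t=11: input=0 -> V=0
t=12: input=3 -> V=9

Answer: 3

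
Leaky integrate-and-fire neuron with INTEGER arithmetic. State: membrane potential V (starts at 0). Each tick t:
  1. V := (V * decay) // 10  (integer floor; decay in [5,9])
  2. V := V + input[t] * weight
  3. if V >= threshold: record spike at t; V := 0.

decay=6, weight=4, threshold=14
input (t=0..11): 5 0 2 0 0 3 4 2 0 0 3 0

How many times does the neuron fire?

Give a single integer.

t=0: input=5 -> V=0 FIRE
t=1: input=0 -> V=0
t=2: input=2 -> V=8
t=3: input=0 -> V=4
t=4: input=0 -> V=2
t=5: input=3 -> V=13
t=6: input=4 -> V=0 FIRE
t=7: input=2 -> V=8
t=8: input=0 -> V=4
t=9: input=0 -> V=2
t=10: input=3 -> V=13
t=11: input=0 -> V=7

Answer: 2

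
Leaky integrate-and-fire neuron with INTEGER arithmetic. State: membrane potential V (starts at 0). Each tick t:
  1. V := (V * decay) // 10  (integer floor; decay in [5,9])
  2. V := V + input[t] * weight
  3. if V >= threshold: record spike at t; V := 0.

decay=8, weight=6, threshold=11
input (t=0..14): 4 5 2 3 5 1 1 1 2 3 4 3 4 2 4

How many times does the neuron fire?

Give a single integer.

Answer: 13

Derivation:
t=0: input=4 -> V=0 FIRE
t=1: input=5 -> V=0 FIRE
t=2: input=2 -> V=0 FIRE
t=3: input=3 -> V=0 FIRE
t=4: input=5 -> V=0 FIRE
t=5: input=1 -> V=6
t=6: input=1 -> V=10
t=7: input=1 -> V=0 FIRE
t=8: input=2 -> V=0 FIRE
t=9: input=3 -> V=0 FIRE
t=10: input=4 -> V=0 FIRE
t=11: input=3 -> V=0 FIRE
t=12: input=4 -> V=0 FIRE
t=13: input=2 -> V=0 FIRE
t=14: input=4 -> V=0 FIRE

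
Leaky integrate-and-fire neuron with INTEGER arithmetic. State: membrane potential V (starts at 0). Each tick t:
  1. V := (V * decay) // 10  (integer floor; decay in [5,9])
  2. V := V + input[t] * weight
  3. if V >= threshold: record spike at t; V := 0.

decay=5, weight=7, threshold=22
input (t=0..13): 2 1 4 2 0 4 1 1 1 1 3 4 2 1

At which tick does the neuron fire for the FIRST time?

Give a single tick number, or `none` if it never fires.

t=0: input=2 -> V=14
t=1: input=1 -> V=14
t=2: input=4 -> V=0 FIRE
t=3: input=2 -> V=14
t=4: input=0 -> V=7
t=5: input=4 -> V=0 FIRE
t=6: input=1 -> V=7
t=7: input=1 -> V=10
t=8: input=1 -> V=12
t=9: input=1 -> V=13
t=10: input=3 -> V=0 FIRE
t=11: input=4 -> V=0 FIRE
t=12: input=2 -> V=14
t=13: input=1 -> V=14

Answer: 2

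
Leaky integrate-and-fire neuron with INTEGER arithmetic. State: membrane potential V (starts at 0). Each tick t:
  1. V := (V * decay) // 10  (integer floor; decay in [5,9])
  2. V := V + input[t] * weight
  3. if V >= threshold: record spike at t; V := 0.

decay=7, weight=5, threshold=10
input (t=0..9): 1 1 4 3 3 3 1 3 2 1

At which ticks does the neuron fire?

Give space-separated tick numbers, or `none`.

Answer: 2 3 4 5 7 8

Derivation:
t=0: input=1 -> V=5
t=1: input=1 -> V=8
t=2: input=4 -> V=0 FIRE
t=3: input=3 -> V=0 FIRE
t=4: input=3 -> V=0 FIRE
t=5: input=3 -> V=0 FIRE
t=6: input=1 -> V=5
t=7: input=3 -> V=0 FIRE
t=8: input=2 -> V=0 FIRE
t=9: input=1 -> V=5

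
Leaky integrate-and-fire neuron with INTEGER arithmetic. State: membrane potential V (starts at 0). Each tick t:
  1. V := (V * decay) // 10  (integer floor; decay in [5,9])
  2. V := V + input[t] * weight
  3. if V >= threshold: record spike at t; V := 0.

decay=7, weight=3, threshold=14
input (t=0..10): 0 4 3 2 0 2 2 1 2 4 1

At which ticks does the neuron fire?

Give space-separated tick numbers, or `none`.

Answer: 2 9

Derivation:
t=0: input=0 -> V=0
t=1: input=4 -> V=12
t=2: input=3 -> V=0 FIRE
t=3: input=2 -> V=6
t=4: input=0 -> V=4
t=5: input=2 -> V=8
t=6: input=2 -> V=11
t=7: input=1 -> V=10
t=8: input=2 -> V=13
t=9: input=4 -> V=0 FIRE
t=10: input=1 -> V=3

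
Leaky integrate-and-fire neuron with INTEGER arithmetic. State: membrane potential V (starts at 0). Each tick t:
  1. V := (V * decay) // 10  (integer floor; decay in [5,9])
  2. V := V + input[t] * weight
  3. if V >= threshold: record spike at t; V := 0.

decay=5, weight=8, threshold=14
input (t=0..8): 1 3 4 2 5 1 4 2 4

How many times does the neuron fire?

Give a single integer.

Answer: 7

Derivation:
t=0: input=1 -> V=8
t=1: input=3 -> V=0 FIRE
t=2: input=4 -> V=0 FIRE
t=3: input=2 -> V=0 FIRE
t=4: input=5 -> V=0 FIRE
t=5: input=1 -> V=8
t=6: input=4 -> V=0 FIRE
t=7: input=2 -> V=0 FIRE
t=8: input=4 -> V=0 FIRE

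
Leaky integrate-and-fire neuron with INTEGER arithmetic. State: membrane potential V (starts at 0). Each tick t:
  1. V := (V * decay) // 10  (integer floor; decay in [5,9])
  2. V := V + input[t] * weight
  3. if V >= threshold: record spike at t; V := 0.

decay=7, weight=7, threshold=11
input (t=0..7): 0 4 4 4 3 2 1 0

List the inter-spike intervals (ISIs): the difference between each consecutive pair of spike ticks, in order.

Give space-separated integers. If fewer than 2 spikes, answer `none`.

t=0: input=0 -> V=0
t=1: input=4 -> V=0 FIRE
t=2: input=4 -> V=0 FIRE
t=3: input=4 -> V=0 FIRE
t=4: input=3 -> V=0 FIRE
t=5: input=2 -> V=0 FIRE
t=6: input=1 -> V=7
t=7: input=0 -> V=4

Answer: 1 1 1 1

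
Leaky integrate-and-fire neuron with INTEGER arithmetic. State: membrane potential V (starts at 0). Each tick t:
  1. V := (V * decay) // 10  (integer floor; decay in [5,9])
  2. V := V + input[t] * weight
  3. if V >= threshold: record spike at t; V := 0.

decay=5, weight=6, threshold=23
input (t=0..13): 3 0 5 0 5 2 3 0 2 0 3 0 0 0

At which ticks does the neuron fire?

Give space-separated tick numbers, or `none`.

t=0: input=3 -> V=18
t=1: input=0 -> V=9
t=2: input=5 -> V=0 FIRE
t=3: input=0 -> V=0
t=4: input=5 -> V=0 FIRE
t=5: input=2 -> V=12
t=6: input=3 -> V=0 FIRE
t=7: input=0 -> V=0
t=8: input=2 -> V=12
t=9: input=0 -> V=6
t=10: input=3 -> V=21
t=11: input=0 -> V=10
t=12: input=0 -> V=5
t=13: input=0 -> V=2

Answer: 2 4 6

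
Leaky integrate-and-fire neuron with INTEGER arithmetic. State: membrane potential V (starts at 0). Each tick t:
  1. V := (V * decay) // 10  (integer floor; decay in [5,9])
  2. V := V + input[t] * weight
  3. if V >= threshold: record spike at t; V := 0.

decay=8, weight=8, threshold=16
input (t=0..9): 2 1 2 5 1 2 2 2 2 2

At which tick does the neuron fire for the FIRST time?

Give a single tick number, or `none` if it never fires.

t=0: input=2 -> V=0 FIRE
t=1: input=1 -> V=8
t=2: input=2 -> V=0 FIRE
t=3: input=5 -> V=0 FIRE
t=4: input=1 -> V=8
t=5: input=2 -> V=0 FIRE
t=6: input=2 -> V=0 FIRE
t=7: input=2 -> V=0 FIRE
t=8: input=2 -> V=0 FIRE
t=9: input=2 -> V=0 FIRE

Answer: 0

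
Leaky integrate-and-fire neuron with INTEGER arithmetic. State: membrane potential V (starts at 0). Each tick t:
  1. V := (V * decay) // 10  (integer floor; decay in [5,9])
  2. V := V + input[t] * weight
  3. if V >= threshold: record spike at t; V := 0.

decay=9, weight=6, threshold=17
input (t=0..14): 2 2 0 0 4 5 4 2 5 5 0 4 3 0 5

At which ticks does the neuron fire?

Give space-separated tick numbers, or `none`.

t=0: input=2 -> V=12
t=1: input=2 -> V=0 FIRE
t=2: input=0 -> V=0
t=3: input=0 -> V=0
t=4: input=4 -> V=0 FIRE
t=5: input=5 -> V=0 FIRE
t=6: input=4 -> V=0 FIRE
t=7: input=2 -> V=12
t=8: input=5 -> V=0 FIRE
t=9: input=5 -> V=0 FIRE
t=10: input=0 -> V=0
t=11: input=4 -> V=0 FIRE
t=12: input=3 -> V=0 FIRE
t=13: input=0 -> V=0
t=14: input=5 -> V=0 FIRE

Answer: 1 4 5 6 8 9 11 12 14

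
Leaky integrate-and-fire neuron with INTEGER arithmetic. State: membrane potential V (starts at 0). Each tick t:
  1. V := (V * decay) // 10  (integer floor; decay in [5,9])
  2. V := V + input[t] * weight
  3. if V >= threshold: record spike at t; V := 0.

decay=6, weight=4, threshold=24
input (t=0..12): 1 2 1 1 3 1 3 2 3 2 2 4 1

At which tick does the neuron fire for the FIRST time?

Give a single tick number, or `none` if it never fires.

t=0: input=1 -> V=4
t=1: input=2 -> V=10
t=2: input=1 -> V=10
t=3: input=1 -> V=10
t=4: input=3 -> V=18
t=5: input=1 -> V=14
t=6: input=3 -> V=20
t=7: input=2 -> V=20
t=8: input=3 -> V=0 FIRE
t=9: input=2 -> V=8
t=10: input=2 -> V=12
t=11: input=4 -> V=23
t=12: input=1 -> V=17

Answer: 8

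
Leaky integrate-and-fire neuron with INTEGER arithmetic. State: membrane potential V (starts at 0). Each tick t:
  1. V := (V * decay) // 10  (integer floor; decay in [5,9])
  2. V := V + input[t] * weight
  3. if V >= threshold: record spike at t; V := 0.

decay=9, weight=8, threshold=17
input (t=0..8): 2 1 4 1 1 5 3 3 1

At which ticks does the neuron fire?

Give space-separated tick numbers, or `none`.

t=0: input=2 -> V=16
t=1: input=1 -> V=0 FIRE
t=2: input=4 -> V=0 FIRE
t=3: input=1 -> V=8
t=4: input=1 -> V=15
t=5: input=5 -> V=0 FIRE
t=6: input=3 -> V=0 FIRE
t=7: input=3 -> V=0 FIRE
t=8: input=1 -> V=8

Answer: 1 2 5 6 7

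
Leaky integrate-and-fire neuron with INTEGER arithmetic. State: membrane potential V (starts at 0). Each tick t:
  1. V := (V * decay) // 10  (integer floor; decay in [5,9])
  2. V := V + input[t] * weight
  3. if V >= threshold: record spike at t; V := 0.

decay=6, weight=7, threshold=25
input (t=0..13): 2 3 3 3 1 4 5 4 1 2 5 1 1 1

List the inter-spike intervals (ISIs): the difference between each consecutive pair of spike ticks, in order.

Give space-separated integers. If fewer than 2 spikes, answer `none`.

t=0: input=2 -> V=14
t=1: input=3 -> V=0 FIRE
t=2: input=3 -> V=21
t=3: input=3 -> V=0 FIRE
t=4: input=1 -> V=7
t=5: input=4 -> V=0 FIRE
t=6: input=5 -> V=0 FIRE
t=7: input=4 -> V=0 FIRE
t=8: input=1 -> V=7
t=9: input=2 -> V=18
t=10: input=5 -> V=0 FIRE
t=11: input=1 -> V=7
t=12: input=1 -> V=11
t=13: input=1 -> V=13

Answer: 2 2 1 1 3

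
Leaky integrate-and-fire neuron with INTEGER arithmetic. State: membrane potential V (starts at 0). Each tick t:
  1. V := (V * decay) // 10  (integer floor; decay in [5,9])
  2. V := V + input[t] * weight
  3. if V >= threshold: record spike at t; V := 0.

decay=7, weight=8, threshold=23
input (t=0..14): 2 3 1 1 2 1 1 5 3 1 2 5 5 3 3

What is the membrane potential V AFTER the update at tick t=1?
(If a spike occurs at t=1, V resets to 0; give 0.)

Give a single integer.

t=0: input=2 -> V=16
t=1: input=3 -> V=0 FIRE
t=2: input=1 -> V=8
t=3: input=1 -> V=13
t=4: input=2 -> V=0 FIRE
t=5: input=1 -> V=8
t=6: input=1 -> V=13
t=7: input=5 -> V=0 FIRE
t=8: input=3 -> V=0 FIRE
t=9: input=1 -> V=8
t=10: input=2 -> V=21
t=11: input=5 -> V=0 FIRE
t=12: input=5 -> V=0 FIRE
t=13: input=3 -> V=0 FIRE
t=14: input=3 -> V=0 FIRE

Answer: 0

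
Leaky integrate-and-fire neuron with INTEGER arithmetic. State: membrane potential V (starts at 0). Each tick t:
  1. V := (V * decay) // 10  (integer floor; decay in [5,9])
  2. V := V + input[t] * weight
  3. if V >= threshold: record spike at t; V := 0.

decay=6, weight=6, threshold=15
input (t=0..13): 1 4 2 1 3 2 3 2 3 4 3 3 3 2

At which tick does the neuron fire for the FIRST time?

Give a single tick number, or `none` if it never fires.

Answer: 1

Derivation:
t=0: input=1 -> V=6
t=1: input=4 -> V=0 FIRE
t=2: input=2 -> V=12
t=3: input=1 -> V=13
t=4: input=3 -> V=0 FIRE
t=5: input=2 -> V=12
t=6: input=3 -> V=0 FIRE
t=7: input=2 -> V=12
t=8: input=3 -> V=0 FIRE
t=9: input=4 -> V=0 FIRE
t=10: input=3 -> V=0 FIRE
t=11: input=3 -> V=0 FIRE
t=12: input=3 -> V=0 FIRE
t=13: input=2 -> V=12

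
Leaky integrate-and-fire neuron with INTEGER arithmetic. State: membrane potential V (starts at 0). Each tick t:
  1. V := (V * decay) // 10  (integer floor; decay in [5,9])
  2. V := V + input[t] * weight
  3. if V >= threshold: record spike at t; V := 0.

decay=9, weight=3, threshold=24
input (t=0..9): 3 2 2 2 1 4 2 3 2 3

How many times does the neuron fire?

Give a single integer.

Answer: 2

Derivation:
t=0: input=3 -> V=9
t=1: input=2 -> V=14
t=2: input=2 -> V=18
t=3: input=2 -> V=22
t=4: input=1 -> V=22
t=5: input=4 -> V=0 FIRE
t=6: input=2 -> V=6
t=7: input=3 -> V=14
t=8: input=2 -> V=18
t=9: input=3 -> V=0 FIRE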